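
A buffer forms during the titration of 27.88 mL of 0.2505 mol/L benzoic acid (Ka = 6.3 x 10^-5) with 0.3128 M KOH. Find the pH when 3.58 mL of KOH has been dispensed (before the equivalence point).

Initial n(C6H5COOH) = 0.2505 x 0.02788 = 0.006984 mol.
n(KOH) added = 0.3128 x 0.003580 = 0.001120 mol, converting that many moles of C6H5COOH to C6H5COO-.
Remaining n(C6H5COOH) = 0.005864 mol; n(C6H5COO-) = 0.001120 mol.
By Henderson-Hasselbalch, pH = pKa + log([A^-]/[HA]) = 4.20 + log(0.001120/0.005864) = 4.20 + (-0.72) = 3.48.

3.48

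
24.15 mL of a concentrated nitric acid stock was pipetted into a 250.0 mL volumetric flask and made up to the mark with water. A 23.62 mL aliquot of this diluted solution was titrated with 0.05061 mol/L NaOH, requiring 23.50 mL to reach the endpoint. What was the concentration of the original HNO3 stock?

n(NaOH) = 0.05061 x 0.02350 = 0.001189 mol.
n(HNO3) in the aliquot = 0.001189 mol.
[diluted HNO3] = 0.001189 / 0.02362 = 0.05035 M.
Dilution factor = 250.0/24.15 = 10.35, so [stock] = 0.05035 x 10.35 = 0.521 M.

0.521 M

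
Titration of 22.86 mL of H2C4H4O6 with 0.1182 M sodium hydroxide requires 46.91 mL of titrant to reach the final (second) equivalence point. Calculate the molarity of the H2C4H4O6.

0.121 M

n(NaOH) = 0.1182 x 0.04691 = 0.005545 mol.
At the final (second) equivalence point, 2 mol OH^- react per mol H2C4H4O6, so n(H2C4H4O6) = 0.005545 / 2 = 0.002772 mol.
[H2C4H4O6] = 0.002772 / 0.02286 L = 0.121 M.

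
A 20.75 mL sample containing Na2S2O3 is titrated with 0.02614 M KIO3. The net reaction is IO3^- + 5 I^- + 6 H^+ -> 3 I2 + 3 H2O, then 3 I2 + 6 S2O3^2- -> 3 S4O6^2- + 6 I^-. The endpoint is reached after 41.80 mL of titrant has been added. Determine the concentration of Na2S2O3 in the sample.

0.316 M

n(KIO3) = 0.02614 x 0.04180 = 0.001093 mol.
From the balanced equation, 1 mol KIO3 reacts with 6 mol Na2S2O3, so n(Na2S2O3) = 0.001093 x 6/1 = 0.006556 mol.
[Na2S2O3] = 0.006556 / 0.02075 L = 0.316 M.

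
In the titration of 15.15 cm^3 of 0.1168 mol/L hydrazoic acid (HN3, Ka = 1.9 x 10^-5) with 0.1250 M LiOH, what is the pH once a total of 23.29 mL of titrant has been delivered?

12.47

n(acid) = 0.1168 x 0.01515 = 0.001770 mol; n(LiOH) added = 0.1250 x 0.02329 = 0.002911 mol.
Base is in excess by 0.002911 - 0.001770 = 0.001142 mol in a total volume of 0.03844 L.
[OH^-] = 0.001142/0.03844 = 0.02970 M, so pOH = 1.53 and pH = 14.00 - 1.53 = 12.47.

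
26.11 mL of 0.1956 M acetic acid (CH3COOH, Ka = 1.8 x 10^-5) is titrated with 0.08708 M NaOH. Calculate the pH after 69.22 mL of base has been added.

n(acid) = 0.1956 x 0.02611 = 0.005107 mol; n(NaOH) added = 0.08708 x 0.06922 = 0.006028 mol.
Base is in excess by 0.006028 - 0.005107 = 0.0009206 mol in a total volume of 0.09533 L.
[OH^-] = 0.0009206/0.09533 = 0.009657 M, so pOH = 2.02 and pH = 14.00 - 2.02 = 11.98.

11.98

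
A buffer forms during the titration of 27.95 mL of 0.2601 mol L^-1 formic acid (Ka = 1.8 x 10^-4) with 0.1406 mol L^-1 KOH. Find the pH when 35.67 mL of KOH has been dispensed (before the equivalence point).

4.09

Initial n(HCOOH) = 0.2601 x 0.02795 = 0.007270 mol.
n(KOH) added = 0.1406 x 0.03567 = 0.005015 mol, converting that many moles of HCOOH to HCOO-.
Remaining n(HCOOH) = 0.002255 mol; n(HCOO-) = 0.005015 mol.
By Henderson-Hasselbalch, pH = pKa + log([A^-]/[HA]) = 3.74 + log(0.005015/0.002255) = 3.74 + (+0.35) = 4.09.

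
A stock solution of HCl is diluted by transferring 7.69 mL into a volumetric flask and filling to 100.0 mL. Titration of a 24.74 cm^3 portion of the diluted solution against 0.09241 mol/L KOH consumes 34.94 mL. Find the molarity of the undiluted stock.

n(KOH) = 0.09241 x 0.03494 = 0.003229 mol.
n(HCl) in the aliquot = 0.003229 mol.
[diluted HCl] = 0.003229 / 0.02474 = 0.1305 M.
Dilution factor = 100.0/7.690 = 13.00, so [stock] = 0.1305 x 13.00 = 1.70 M.

1.70 M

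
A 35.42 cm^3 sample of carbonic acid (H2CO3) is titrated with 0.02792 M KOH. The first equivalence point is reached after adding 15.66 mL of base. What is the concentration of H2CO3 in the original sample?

0.0123 M

n(KOH) = 0.02792 x 0.01566 = 0.0004372 mol.
At the first equivalence point, 1 mol OH^- react per mol H2CO3, so n(H2CO3) = 0.0004372 / 1 = 0.0004372 mol.
[H2CO3] = 0.0004372 / 0.03542 L = 0.0123 M.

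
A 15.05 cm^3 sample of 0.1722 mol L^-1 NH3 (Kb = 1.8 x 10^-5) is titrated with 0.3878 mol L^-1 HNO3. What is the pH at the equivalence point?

n(NH3) = 0.1722 x 0.01505 = 0.002592 mol; V(HNO3) at equivalence = 0.002592/0.3878 = 0.006683 L.
At equivalence the base is fully converted to NH4+; total volume = 0.02173 L, so [NH4+] = 0.002592/0.02173 = 0.1192 M.
Ka(NH4+) = Kw/Kb = 1.0e-14 / 1.8 x 10^-5 = 5.56e-10.
[H^+] = sqrt(Ka x [NH4+]) = sqrt(5.56e-10 x 0.1192) = 8.14e-6 M.
pH = -log(8.14e-6) = 5.09.

5.09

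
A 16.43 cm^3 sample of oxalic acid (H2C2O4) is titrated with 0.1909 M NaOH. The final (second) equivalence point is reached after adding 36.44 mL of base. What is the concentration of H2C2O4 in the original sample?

n(NaOH) = 0.1909 x 0.03644 = 0.006956 mol.
At the final (second) equivalence point, 2 mol OH^- react per mol H2C2O4, so n(H2C2O4) = 0.006956 / 2 = 0.003478 mol.
[H2C2O4] = 0.003478 / 0.01643 L = 0.212 M.

0.212 M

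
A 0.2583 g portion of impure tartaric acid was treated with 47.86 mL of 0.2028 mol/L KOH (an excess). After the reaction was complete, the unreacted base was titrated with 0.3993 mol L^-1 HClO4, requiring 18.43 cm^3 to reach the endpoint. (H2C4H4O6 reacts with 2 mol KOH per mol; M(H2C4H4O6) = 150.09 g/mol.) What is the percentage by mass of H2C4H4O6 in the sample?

Total n(KOH) added = 0.2028 x 0.04786 = 0.009706 mol.
n(HClO4) used = 0.3993 x 0.01843 = 0.007359 mol, which equals the excess n(KOH).
So n(KOH) consumed by the sample = 0.009706 - 0.007359 = 0.002347 mol.
n(H2C4H4O6) = 0.002347 / 2 = 0.001173 mol.
mass H2C4H4O6 = 0.001173 x 150.09 = 0.1761 g, so %H2C4H4O6 = 0.1761/0.2583 x 100 = 68.2%.

68.2%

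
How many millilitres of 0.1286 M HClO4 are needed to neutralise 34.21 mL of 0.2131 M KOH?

n(KOH) = 0.2131 mol/L x 0.03421 L = 0.007290 mol.
At equivalence n(HClO4) = n(KOH) = 0.007290 mol.
V(HClO4) = 0.007290 / 0.1286 = 0.05669 L = 56.7 mL.

56.7 mL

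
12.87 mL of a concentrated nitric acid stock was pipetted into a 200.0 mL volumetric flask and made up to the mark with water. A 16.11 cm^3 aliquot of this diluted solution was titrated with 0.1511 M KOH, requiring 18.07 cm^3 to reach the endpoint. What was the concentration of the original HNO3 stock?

n(KOH) = 0.1511 x 0.01807 = 0.002730 mol.
n(HNO3) in the aliquot = 0.002730 mol.
[diluted HNO3] = 0.002730 / 0.01611 = 0.1695 M.
Dilution factor = 200.0/12.87 = 15.54, so [stock] = 0.1695 x 15.54 = 2.63 M.

2.63 M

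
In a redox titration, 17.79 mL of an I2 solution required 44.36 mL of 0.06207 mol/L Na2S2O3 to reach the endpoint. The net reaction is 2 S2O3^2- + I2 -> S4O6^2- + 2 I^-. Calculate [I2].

n(Na2S2O3) = 0.06207 x 0.04436 = 0.002753 mol.
From the balanced equation, 2 mol Na2S2O3 reacts with 1 mol I2, so n(I2) = 0.002753 x 1/2 = 0.001377 mol.
[I2] = 0.001377 / 0.01779 L = 0.0774 M.

0.0774 M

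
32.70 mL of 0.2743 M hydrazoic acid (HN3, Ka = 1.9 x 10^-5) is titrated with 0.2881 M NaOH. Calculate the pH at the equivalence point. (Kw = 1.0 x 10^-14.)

8.93

n(HN3) = 0.2743 x 0.03270 = 0.008970 mol; V(NaOH) at equivalence = 0.008970/0.2881 = 0.03113 L.
At equivalence all the acid is converted to N3-; total volume = 0.03270 + 0.03113 = 0.06383 L, so [N3-] = 0.008970/0.06383 = 0.1405 M.
Kb = Kw/Ka = 1.0e-14 / 1.9 x 10^-5 = 5.26e-10.
[OH^-] = sqrt(Kb x [N3-]) = sqrt(5.26e-10 x 0.1405) = 8.60e-6 M.
pOH = 5.07, so pH = 14.00 - 5.07 = 8.93.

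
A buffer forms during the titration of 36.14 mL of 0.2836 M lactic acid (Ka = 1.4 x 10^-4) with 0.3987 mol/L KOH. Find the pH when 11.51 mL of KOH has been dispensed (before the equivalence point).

3.76

Initial n(HC3H5O3) = 0.2836 x 0.03614 = 0.01025 mol.
n(KOH) added = 0.3987 x 0.01151 = 0.004589 mol, converting that many moles of HC3H5O3 to C3H5O3-.
Remaining n(HC3H5O3) = 0.005660 mol; n(C3H5O3-) = 0.004589 mol.
By Henderson-Hasselbalch, pH = pKa + log([A^-]/[HA]) = 3.85 + log(0.004589/0.005660) = 3.85 + (-0.09) = 3.76.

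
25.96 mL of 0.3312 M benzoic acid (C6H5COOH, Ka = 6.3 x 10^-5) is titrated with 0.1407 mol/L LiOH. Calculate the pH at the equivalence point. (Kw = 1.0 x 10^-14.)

8.60

n(C6H5COOH) = 0.3312 x 0.02596 = 0.008598 mol; V(LiOH) at equivalence = 0.008598/0.1407 = 0.06111 L.
At equivalence all the acid is converted to C6H5COO-; total volume = 0.02596 + 0.06111 = 0.08707 L, so [C6H5COO-] = 0.008598/0.08707 = 0.09875 M.
Kb = Kw/Ka = 1.0e-14 / 6.3 x 10^-5 = 1.59e-10.
[OH^-] = sqrt(Kb x [C6H5COO-]) = sqrt(1.59e-10 x 0.09875) = 3.96e-6 M.
pOH = 5.40, so pH = 14.00 - 5.40 = 8.60.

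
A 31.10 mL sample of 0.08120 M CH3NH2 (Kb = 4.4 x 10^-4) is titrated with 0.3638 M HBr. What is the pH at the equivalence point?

5.91

n(CH3NH2) = 0.08120 x 0.03110 = 0.002525 mol; V(HBr) at equivalence = 0.002525/0.3638 = 0.006942 L.
At equivalence the base is fully converted to CH3NH3+; total volume = 0.03804 L, so [CH3NH3+] = 0.002525/0.03804 = 0.06638 M.
Ka(CH3NH3+) = Kw/Kb = 1.0e-14 / 4.4 x 10^-4 = 2.27e-11.
[H^+] = sqrt(Ka x [CH3NH3+]) = sqrt(2.27e-11 x 0.06638) = 1.23e-6 M.
pH = -log(1.23e-6) = 5.91.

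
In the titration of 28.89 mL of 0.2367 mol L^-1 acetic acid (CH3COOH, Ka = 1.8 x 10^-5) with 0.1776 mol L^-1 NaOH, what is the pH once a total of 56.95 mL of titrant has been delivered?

12.58

n(acid) = 0.2367 x 0.02889 = 0.006838 mol; n(NaOH) added = 0.1776 x 0.05695 = 0.01011 mol.
Base is in excess by 0.01011 - 0.006838 = 0.003276 mol in a total volume of 0.08584 L.
[OH^-] = 0.003276/0.08584 = 0.03816 M, so pOH = 1.42 and pH = 14.00 - 1.42 = 12.58.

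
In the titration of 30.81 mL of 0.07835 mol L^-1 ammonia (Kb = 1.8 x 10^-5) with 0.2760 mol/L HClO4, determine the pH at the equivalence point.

5.23

n(NH3) = 0.07835 x 0.03081 = 0.002414 mol; V(HClO4) at equivalence = 0.002414/0.2760 = 0.008746 L.
At equivalence the base is fully converted to NH4+; total volume = 0.03956 L, so [NH4+] = 0.002414/0.03956 = 0.06103 M.
Ka(NH4+) = Kw/Kb = 1.0e-14 / 1.8 x 10^-5 = 5.56e-10.
[H^+] = sqrt(Ka x [NH4+]) = sqrt(5.56e-10 x 0.06103) = 5.82e-6 M.
pH = -log(5.82e-6) = 5.23.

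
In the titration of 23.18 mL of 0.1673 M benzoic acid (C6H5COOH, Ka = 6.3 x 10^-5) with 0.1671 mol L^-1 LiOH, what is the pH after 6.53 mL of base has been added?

Initial n(C6H5COOH) = 0.1673 x 0.02318 = 0.003878 mol.
n(LiOH) added = 0.1671 x 0.006530 = 0.001091 mol, converting that many moles of C6H5COOH to C6H5COO-.
Remaining n(C6H5COOH) = 0.002787 mol; n(C6H5COO-) = 0.001091 mol.
By Henderson-Hasselbalch, pH = pKa + log([A^-]/[HA]) = 4.20 + log(0.001091/0.002787) = 4.20 + (-0.41) = 3.79.

3.79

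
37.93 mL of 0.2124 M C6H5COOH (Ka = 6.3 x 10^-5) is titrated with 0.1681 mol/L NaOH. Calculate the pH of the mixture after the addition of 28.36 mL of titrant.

4.36

Initial n(C6H5COOH) = 0.2124 x 0.03793 = 0.008056 mol.
n(NaOH) added = 0.1681 x 0.02836 = 0.004767 mol, converting that many moles of C6H5COOH to C6H5COO-.
Remaining n(C6H5COOH) = 0.003289 mol; n(C6H5COO-) = 0.004767 mol.
By Henderson-Hasselbalch, pH = pKa + log([A^-]/[HA]) = 4.20 + log(0.004767/0.003289) = 4.20 + (+0.16) = 4.36.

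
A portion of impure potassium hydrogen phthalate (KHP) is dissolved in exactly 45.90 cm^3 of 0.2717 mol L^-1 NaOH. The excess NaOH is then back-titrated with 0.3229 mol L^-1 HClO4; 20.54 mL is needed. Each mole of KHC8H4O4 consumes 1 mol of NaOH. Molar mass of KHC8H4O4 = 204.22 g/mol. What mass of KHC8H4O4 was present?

Total n(NaOH) added = 0.2717 x 0.04590 = 0.01247 mol.
n(HClO4) used = 0.3229 x 0.02054 = 0.006632 mol, which equals the excess n(NaOH).
So n(NaOH) consumed by the sample = 0.01247 - 0.006632 = 0.005839 mol.
n(KHC8H4O4) = 0.005839 / 1 = 0.005839 mol.
mass = 0.005839 mol x 204.22 g/mol = 1.19 g.

1.19 g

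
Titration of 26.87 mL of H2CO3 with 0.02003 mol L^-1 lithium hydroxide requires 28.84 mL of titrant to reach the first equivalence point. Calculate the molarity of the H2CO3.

0.0215 M

n(LiOH) = 0.02003 x 0.02884 = 0.0005777 mol.
At the first equivalence point, 1 mol OH^- react per mol H2CO3, so n(H2CO3) = 0.0005777 / 1 = 0.0005777 mol.
[H2CO3] = 0.0005777 / 0.02687 L = 0.0215 M.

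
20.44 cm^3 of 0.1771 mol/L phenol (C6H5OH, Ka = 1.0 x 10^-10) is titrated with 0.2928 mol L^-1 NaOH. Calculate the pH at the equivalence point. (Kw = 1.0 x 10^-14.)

11.52

n(C6H5OH) = 0.1771 x 0.02044 = 0.003620 mol; V(NaOH) at equivalence = 0.003620/0.2928 = 0.01236 L.
At equivalence all the acid is converted to C6H5O-; total volume = 0.02044 + 0.01236 = 0.03280 L, so [C6H5O-] = 0.003620/0.03280 = 0.1104 M.
Kb = Kw/Ka = 1.0e-14 / 1.0 x 10^-10 = 0.000100.
[OH^-] = sqrt(Kb x [C6H5O-]) = sqrt(0.000100 x 0.1104) = 0.00332 M.
pOH = 2.48, so pH = 14.00 - 2.48 = 11.52.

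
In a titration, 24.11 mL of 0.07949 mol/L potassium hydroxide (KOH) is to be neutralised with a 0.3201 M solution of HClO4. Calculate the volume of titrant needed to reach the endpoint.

n(KOH) = 0.07949 mol/L x 0.02411 L = 0.001917 mol.
At equivalence n(HClO4) = n(KOH) = 0.001917 mol.
V(HClO4) = 0.001917 / 0.3201 = 0.005987 L = 5.99 mL.

5.99 mL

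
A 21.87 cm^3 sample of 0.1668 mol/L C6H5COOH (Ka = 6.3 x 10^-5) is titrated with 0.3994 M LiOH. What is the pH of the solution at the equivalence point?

8.64

n(C6H5COOH) = 0.1668 x 0.02187 = 0.003648 mol; V(LiOH) at equivalence = 0.003648/0.3994 = 0.009133 L.
At equivalence all the acid is converted to C6H5COO-; total volume = 0.02187 + 0.009133 = 0.03100 L, so [C6H5COO-] = 0.003648/0.03100 = 0.1177 M.
Kb = Kw/Ka = 1.0e-14 / 6.3 x 10^-5 = 1.59e-10.
[OH^-] = sqrt(Kb x [C6H5COO-]) = sqrt(1.59e-10 x 0.1177) = 4.32e-6 M.
pOH = 5.36, so pH = 14.00 - 5.36 = 8.64.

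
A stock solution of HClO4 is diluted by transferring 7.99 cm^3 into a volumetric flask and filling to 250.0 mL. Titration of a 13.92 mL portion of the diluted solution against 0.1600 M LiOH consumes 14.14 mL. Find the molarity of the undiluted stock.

n(LiOH) = 0.1600 x 0.01414 = 0.002262 mol.
n(HClO4) in the aliquot = 0.002262 mol.
[diluted HClO4] = 0.002262 / 0.01392 = 0.1625 M.
Dilution factor = 250.0/7.990 = 31.29, so [stock] = 0.1625 x 31.29 = 5.09 M.

5.09 M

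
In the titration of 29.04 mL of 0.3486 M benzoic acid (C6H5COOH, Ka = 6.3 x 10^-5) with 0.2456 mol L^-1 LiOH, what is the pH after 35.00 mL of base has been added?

Initial n(C6H5COOH) = 0.3486 x 0.02904 = 0.01012 mol.
n(LiOH) added = 0.2456 x 0.03500 = 0.008596 mol, converting that many moles of C6H5COOH to C6H5COO-.
Remaining n(C6H5COOH) = 0.001527 mol; n(C6H5COO-) = 0.008596 mol.
By Henderson-Hasselbalch, pH = pKa + log([A^-]/[HA]) = 4.20 + log(0.008596/0.001527) = 4.20 + (+0.75) = 4.95.

4.95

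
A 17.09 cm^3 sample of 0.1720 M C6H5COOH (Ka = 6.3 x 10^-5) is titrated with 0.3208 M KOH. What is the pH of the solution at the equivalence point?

8.62

n(C6H5COOH) = 0.1720 x 0.01709 = 0.002939 mol; V(KOH) at equivalence = 0.002939/0.3208 = 0.009163 L.
At equivalence all the acid is converted to C6H5COO-; total volume = 0.01709 + 0.009163 = 0.02625 L, so [C6H5COO-] = 0.002939/0.02625 = 0.1120 M.
Kb = Kw/Ka = 1.0e-14 / 6.3 x 10^-5 = 1.59e-10.
[OH^-] = sqrt(Kb x [C6H5COO-]) = sqrt(1.59e-10 x 0.1120) = 4.22e-6 M.
pOH = 5.38, so pH = 14.00 - 5.38 = 8.62.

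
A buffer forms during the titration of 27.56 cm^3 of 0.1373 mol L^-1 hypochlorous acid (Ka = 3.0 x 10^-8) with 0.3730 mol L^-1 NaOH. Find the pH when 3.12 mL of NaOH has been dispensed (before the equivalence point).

7.17

Initial n(HClO) = 0.1373 x 0.02756 = 0.003784 mol.
n(NaOH) added = 0.3730 x 0.003120 = 0.001164 mol, converting that many moles of HClO to ClO-.
Remaining n(HClO) = 0.002620 mol; n(ClO-) = 0.001164 mol.
By Henderson-Hasselbalch, pH = pKa + log([A^-]/[HA]) = 7.52 + log(0.001164/0.002620) = 7.52 + (-0.35) = 7.17.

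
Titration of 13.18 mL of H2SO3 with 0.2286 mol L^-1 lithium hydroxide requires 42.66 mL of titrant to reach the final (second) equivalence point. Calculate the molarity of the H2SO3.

n(LiOH) = 0.2286 x 0.04266 = 0.009752 mol.
At the final (second) equivalence point, 2 mol OH^- react per mol H2SO3, so n(H2SO3) = 0.009752 / 2 = 0.004876 mol.
[H2SO3] = 0.004876 / 0.01318 L = 0.370 M.

0.370 M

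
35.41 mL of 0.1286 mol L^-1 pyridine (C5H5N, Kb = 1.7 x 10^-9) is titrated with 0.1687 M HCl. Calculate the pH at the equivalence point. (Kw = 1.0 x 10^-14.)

n(C5H5N) = 0.1286 x 0.03541 = 0.004554 mol; V(HCl) at equivalence = 0.004554/0.1687 = 0.02699 L.
At equivalence the base is fully converted to C5H5NH+; total volume = 0.06240 L, so [C5H5NH+] = 0.004554/0.06240 = 0.07297 M.
Ka(C5H5NH+) = Kw/Kb = 1.0e-14 / 1.7 x 10^-9 = 5.88e-6.
[H^+] = sqrt(Ka x [C5H5NH+]) = sqrt(5.88e-6 x 0.07297) = 0.000655 M.
pH = -log(0.000655) = 3.18.

3.18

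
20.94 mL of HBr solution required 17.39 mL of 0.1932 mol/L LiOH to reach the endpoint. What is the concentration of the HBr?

0.160 M

n(LiOH) delivered = 0.1932 x 0.01739 = 0.003360 mol.
For a 1:1 reaction, n(HBr) = 0.003360 mol.
[HBr] = 0.003360 mol / 0.02094 L = 0.160 M.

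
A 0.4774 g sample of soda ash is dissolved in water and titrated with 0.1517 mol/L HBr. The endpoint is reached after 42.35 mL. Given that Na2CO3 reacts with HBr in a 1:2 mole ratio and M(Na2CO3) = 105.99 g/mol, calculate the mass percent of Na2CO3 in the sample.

n(HBr) = 0.1517 x 0.04235 = 0.006424 mol.
n(Na2CO3) = 0.006424 / 2 = 0.003212 mol.
mass of Na2CO3 = 0.003212 x 105.99 = 0.3405 g.
% purity = 0.3405 / 0.4774 x 100 = 71.3%.

71.3%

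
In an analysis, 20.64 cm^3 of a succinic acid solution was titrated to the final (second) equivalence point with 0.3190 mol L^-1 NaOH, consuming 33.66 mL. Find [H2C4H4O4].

n(NaOH) = 0.3190 x 0.03366 = 0.01074 mol.
At the final (second) equivalence point, 2 mol OH^- react per mol H2C4H4O4, so n(H2C4H4O4) = 0.01074 / 2 = 0.005369 mol.
[H2C4H4O4] = 0.005369 / 0.02064 L = 0.260 M.

0.260 M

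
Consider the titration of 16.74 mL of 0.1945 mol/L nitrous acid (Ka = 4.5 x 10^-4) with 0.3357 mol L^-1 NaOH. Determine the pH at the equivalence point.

n(HNO2) = 0.1945 x 0.01674 = 0.003256 mol; V(NaOH) at equivalence = 0.003256/0.3357 = 0.009699 L.
At equivalence all the acid is converted to NO2-; total volume = 0.01674 + 0.009699 = 0.02644 L, so [NO2-] = 0.003256/0.02644 = 0.1231 M.
Kb = Kw/Ka = 1.0e-14 / 4.5 x 10^-4 = 2.22e-11.
[OH^-] = sqrt(Kb x [NO2-]) = sqrt(2.22e-11 x 0.1231) = 1.65e-6 M.
pOH = 5.78, so pH = 14.00 - 5.78 = 8.22.

8.22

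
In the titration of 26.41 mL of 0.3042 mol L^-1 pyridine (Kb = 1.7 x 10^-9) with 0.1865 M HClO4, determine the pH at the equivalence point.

n(C5H5N) = 0.3042 x 0.02641 = 0.008034 mol; V(HClO4) at equivalence = 0.008034/0.1865 = 0.04308 L.
At equivalence the base is fully converted to C5H5NH+; total volume = 0.06949 L, so [C5H5NH+] = 0.008034/0.06949 = 0.1156 M.
Ka(C5H5NH+) = Kw/Kb = 1.0e-14 / 1.7 x 10^-9 = 5.88e-6.
[H^+] = sqrt(Ka x [C5H5NH+]) = sqrt(5.88e-6 x 0.1156) = 0.000825 M.
pH = -log(0.000825) = 3.08.

3.08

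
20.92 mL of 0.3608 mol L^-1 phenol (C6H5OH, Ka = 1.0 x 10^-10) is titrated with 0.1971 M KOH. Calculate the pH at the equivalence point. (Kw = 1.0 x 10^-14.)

11.55

n(C6H5OH) = 0.3608 x 0.02092 = 0.007548 mol; V(KOH) at equivalence = 0.007548/0.1971 = 0.03829 L.
At equivalence all the acid is converted to C6H5O-; total volume = 0.02092 + 0.03829 = 0.05921 L, so [C6H5O-] = 0.007548/0.05921 = 0.1275 M.
Kb = Kw/Ka = 1.0e-14 / 1.0 x 10^-10 = 0.000100.
[OH^-] = sqrt(Kb x [C6H5O-]) = sqrt(0.000100 x 0.1275) = 0.00357 M.
pOH = 2.45, so pH = 14.00 - 2.45 = 11.55.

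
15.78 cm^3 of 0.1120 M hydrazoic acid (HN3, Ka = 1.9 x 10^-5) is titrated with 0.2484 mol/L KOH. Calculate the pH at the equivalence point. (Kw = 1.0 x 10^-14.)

8.80

n(HN3) = 0.1120 x 0.01578 = 0.001767 mol; V(KOH) at equivalence = 0.001767/0.2484 = 0.007115 L.
At equivalence all the acid is converted to N3-; total volume = 0.01578 + 0.007115 = 0.02289 L, so [N3-] = 0.001767/0.02289 = 0.07719 M.
Kb = Kw/Ka = 1.0e-14 / 1.9 x 10^-5 = 5.26e-10.
[OH^-] = sqrt(Kb x [N3-]) = sqrt(5.26e-10 x 0.07719) = 6.37e-6 M.
pOH = 5.20, so pH = 14.00 - 5.20 = 8.80.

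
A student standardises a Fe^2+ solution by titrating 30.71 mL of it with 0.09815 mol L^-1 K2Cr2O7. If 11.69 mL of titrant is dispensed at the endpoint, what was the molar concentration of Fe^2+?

n(K2Cr2O7) = 0.09815 x 0.01169 = 0.001147 mol.
From the balanced equation, 1 mol K2Cr2O7 reacts with 6 mol Fe^2+, so n(Fe^2+) = 0.001147 x 6/1 = 0.006884 mol.
[Fe^2+] = 0.006884 / 0.03071 L = 0.224 M.

0.224 M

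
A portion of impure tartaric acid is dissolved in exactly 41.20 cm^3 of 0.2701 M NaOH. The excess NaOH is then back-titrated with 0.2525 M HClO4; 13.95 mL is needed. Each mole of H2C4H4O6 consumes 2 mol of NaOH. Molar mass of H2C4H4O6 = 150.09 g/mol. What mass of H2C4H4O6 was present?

0.571 g

Total n(NaOH) added = 0.2701 x 0.04120 = 0.01113 mol.
n(HClO4) used = 0.2525 x 0.01395 = 0.003522 mol, which equals the excess n(NaOH).
So n(NaOH) consumed by the sample = 0.01113 - 0.003522 = 0.007606 mol.
n(H2C4H4O6) = 0.007606 / 2 = 0.003803 mol.
mass = 0.003803 mol x 150.09 g/mol = 0.571 g.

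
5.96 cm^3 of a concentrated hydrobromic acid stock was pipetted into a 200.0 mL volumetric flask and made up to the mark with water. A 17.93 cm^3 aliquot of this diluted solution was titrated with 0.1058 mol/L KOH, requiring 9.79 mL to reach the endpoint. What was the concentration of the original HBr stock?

1.94 M

n(KOH) = 0.1058 x 0.009790 = 0.001036 mol.
n(HBr) in the aliquot = 0.001036 mol.
[diluted HBr] = 0.001036 / 0.01793 = 0.05777 M.
Dilution factor = 200.0/5.960 = 33.56, so [stock] = 0.05777 x 33.56 = 1.94 M.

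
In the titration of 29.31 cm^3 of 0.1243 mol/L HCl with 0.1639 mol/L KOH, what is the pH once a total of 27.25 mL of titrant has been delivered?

n(acid) = 0.1243 x 0.02931 = 0.003643 mol; n(KOH) added = 0.1639 x 0.02725 = 0.004466 mol.
Base is in excess by 0.004466 - 0.003643 = 0.0008230 mol in a total volume of 0.05656 L.
[OH^-] = 0.0008230/0.05656 = 0.01455 M, so pOH = 1.84 and pH = 14.00 - 1.84 = 12.16.

12.16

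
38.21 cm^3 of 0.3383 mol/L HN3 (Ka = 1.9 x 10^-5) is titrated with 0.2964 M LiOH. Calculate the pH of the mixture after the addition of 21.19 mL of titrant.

Initial n(HN3) = 0.3383 x 0.03821 = 0.01293 mol.
n(LiOH) added = 0.2964 x 0.02119 = 0.006281 mol, converting that many moles of HN3 to N3-.
Remaining n(HN3) = 0.006646 mol; n(N3-) = 0.006281 mol.
By Henderson-Hasselbalch, pH = pKa + log([A^-]/[HA]) = 4.72 + log(0.006281/0.006646) = 4.72 + (-0.02) = 4.70.

4.70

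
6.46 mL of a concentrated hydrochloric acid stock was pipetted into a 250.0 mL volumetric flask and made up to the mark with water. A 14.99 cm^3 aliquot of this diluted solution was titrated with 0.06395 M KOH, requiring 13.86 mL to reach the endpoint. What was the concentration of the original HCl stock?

n(KOH) = 0.06395 x 0.01386 = 0.0008863 mol.
n(HCl) in the aliquot = 0.0008863 mol.
[diluted HCl] = 0.0008863 / 0.01499 = 0.05913 M.
Dilution factor = 250.0/6.460 = 38.70, so [stock] = 0.05913 x 38.70 = 2.29 M.

2.29 M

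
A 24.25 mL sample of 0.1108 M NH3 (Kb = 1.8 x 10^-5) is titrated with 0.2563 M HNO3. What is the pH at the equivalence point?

n(NH3) = 0.1108 x 0.02425 = 0.002687 mol; V(HNO3) at equivalence = 0.002687/0.2563 = 0.01048 L.
At equivalence the base is fully converted to NH4+; total volume = 0.03473 L, so [NH4+] = 0.002687/0.03473 = 0.07736 M.
Ka(NH4+) = Kw/Kb = 1.0e-14 / 1.8 x 10^-5 = 5.56e-10.
[H^+] = sqrt(Ka x [NH4+]) = sqrt(5.56e-10 x 0.07736) = 6.56e-6 M.
pH = -log(6.56e-6) = 5.18.

5.18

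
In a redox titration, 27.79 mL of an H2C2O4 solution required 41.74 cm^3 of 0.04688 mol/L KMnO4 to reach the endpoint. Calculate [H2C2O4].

0.176 M

n(KMnO4) = 0.04688 x 0.04174 = 0.001957 mol.
From the balanced equation, 2 mol KMnO4 reacts with 5 mol H2C2O4, so n(H2C2O4) = 0.001957 x 5/2 = 0.004892 mol.
[H2C2O4] = 0.004892 / 0.02779 L = 0.176 M.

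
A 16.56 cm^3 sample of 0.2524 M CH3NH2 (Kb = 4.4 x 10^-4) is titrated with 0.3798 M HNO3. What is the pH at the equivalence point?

5.73

n(CH3NH2) = 0.2524 x 0.01656 = 0.004180 mol; V(HNO3) at equivalence = 0.004180/0.3798 = 0.01101 L.
At equivalence the base is fully converted to CH3NH3+; total volume = 0.02757 L, so [CH3NH3+] = 0.004180/0.02757 = 0.1516 M.
Ka(CH3NH3+) = Kw/Kb = 1.0e-14 / 4.4 x 10^-4 = 2.27e-11.
[H^+] = sqrt(Ka x [CH3NH3+]) = sqrt(2.27e-11 x 0.1516) = 1.86e-6 M.
pH = -log(1.86e-6) = 5.73.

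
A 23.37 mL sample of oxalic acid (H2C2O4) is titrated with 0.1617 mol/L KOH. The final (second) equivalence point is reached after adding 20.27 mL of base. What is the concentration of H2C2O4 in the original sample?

0.0701 M

n(KOH) = 0.1617 x 0.02027 = 0.003278 mol.
At the final (second) equivalence point, 2 mol OH^- react per mol H2C2O4, so n(H2C2O4) = 0.003278 / 2 = 0.001639 mol.
[H2C2O4] = 0.001639 / 0.02337 L = 0.0701 M.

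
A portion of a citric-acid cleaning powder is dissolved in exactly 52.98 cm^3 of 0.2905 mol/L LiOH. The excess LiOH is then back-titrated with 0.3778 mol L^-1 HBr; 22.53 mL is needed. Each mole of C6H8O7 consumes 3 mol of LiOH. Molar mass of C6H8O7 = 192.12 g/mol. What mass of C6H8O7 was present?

Total n(LiOH) added = 0.2905 x 0.05298 = 0.01539 mol.
n(HBr) used = 0.3778 x 0.02253 = 0.008512 mol, which equals the excess n(LiOH).
So n(LiOH) consumed by the sample = 0.01539 - 0.008512 = 0.006879 mol.
n(C6H8O7) = 0.006879 / 3 = 0.002293 mol.
mass = 0.002293 mol x 192.12 g/mol = 0.441 g.

0.441 g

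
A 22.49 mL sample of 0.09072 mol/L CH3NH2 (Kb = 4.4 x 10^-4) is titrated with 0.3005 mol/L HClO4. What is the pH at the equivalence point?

5.90

n(CH3NH2) = 0.09072 x 0.02249 = 0.002040 mol; V(HClO4) at equivalence = 0.002040/0.3005 = 0.006790 L.
At equivalence the base is fully converted to CH3NH3+; total volume = 0.02928 L, so [CH3NH3+] = 0.002040/0.02928 = 0.06968 M.
Ka(CH3NH3+) = Kw/Kb = 1.0e-14 / 4.4 x 10^-4 = 2.27e-11.
[H^+] = sqrt(Ka x [CH3NH3+]) = sqrt(2.27e-11 x 0.06968) = 1.26e-6 M.
pH = -log(1.26e-6) = 5.90.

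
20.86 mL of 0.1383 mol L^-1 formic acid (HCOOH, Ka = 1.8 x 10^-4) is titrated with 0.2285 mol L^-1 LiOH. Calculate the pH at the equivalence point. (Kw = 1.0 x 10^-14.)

n(HCOOH) = 0.1383 x 0.02086 = 0.002885 mol; V(LiOH) at equivalence = 0.002885/0.2285 = 0.01263 L.
At equivalence all the acid is converted to HCOO-; total volume = 0.02086 + 0.01263 = 0.03349 L, so [HCOO-] = 0.002885/0.03349 = 0.08615 M.
Kb = Kw/Ka = 1.0e-14 / 1.8 x 10^-4 = 5.56e-11.
[OH^-] = sqrt(Kb x [HCOO-]) = sqrt(5.56e-11 x 0.08615) = 2.19e-6 M.
pOH = 5.66, so pH = 14.00 - 5.66 = 8.34.

8.34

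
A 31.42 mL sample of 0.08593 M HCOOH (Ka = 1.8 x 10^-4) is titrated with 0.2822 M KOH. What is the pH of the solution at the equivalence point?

n(HCOOH) = 0.08593 x 0.03142 = 0.002700 mol; V(KOH) at equivalence = 0.002700/0.2822 = 0.009567 L.
At equivalence all the acid is converted to HCOO-; total volume = 0.03142 + 0.009567 = 0.04099 L, so [HCOO-] = 0.002700/0.04099 = 0.06587 M.
Kb = Kw/Ka = 1.0e-14 / 1.8 x 10^-4 = 5.56e-11.
[OH^-] = sqrt(Kb x [HCOO-]) = sqrt(5.56e-11 x 0.06587) = 1.91e-6 M.
pOH = 5.72, so pH = 14.00 - 5.72 = 8.28.

8.28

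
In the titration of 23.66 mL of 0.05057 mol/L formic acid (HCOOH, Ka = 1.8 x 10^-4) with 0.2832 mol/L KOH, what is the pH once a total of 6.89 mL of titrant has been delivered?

n(acid) = 0.05057 x 0.02366 = 0.001196 mol; n(KOH) added = 0.2832 x 0.006890 = 0.001951 mol.
Base is in excess by 0.001951 - 0.001196 = 0.0007548 mol in a total volume of 0.03055 L.
[OH^-] = 0.0007548/0.03055 = 0.02471 M, so pOH = 1.61 and pH = 14.00 - 1.61 = 12.39.

12.39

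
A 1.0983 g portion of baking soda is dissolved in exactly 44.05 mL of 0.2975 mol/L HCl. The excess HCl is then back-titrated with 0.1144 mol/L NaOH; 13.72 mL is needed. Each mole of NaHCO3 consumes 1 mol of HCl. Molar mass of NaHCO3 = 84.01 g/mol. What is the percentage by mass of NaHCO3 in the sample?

88.2%

Total n(HCl) added = 0.2975 x 0.04405 = 0.01310 mol.
n(NaOH) used = 0.1144 x 0.01372 = 0.001570 mol, which equals the excess n(HCl).
So n(HCl) consumed by the sample = 0.01310 - 0.001570 = 0.01154 mol.
n(NaHCO3) = 0.01154 / 1 = 0.01154 mol.
mass NaHCO3 = 0.01154 x 84.01 = 0.9691 g, so %NaHCO3 = 0.9691/1.0983 x 100 = 88.2%.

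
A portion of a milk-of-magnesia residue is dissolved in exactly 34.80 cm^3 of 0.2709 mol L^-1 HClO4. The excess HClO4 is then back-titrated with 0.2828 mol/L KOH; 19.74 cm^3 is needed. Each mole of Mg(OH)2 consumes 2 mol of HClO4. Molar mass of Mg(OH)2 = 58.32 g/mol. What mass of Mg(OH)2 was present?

Total n(HClO4) added = 0.2709 x 0.03480 = 0.009427 mol.
n(KOH) used = 0.2828 x 0.01974 = 0.005582 mol, which equals the excess n(HClO4).
So n(HClO4) consumed by the sample = 0.009427 - 0.005582 = 0.003845 mol.
n(Mg(OH)2) = 0.003845 / 2 = 0.001922 mol.
mass = 0.001922 mol x 58.32 g/mol = 0.112 g.

0.112 g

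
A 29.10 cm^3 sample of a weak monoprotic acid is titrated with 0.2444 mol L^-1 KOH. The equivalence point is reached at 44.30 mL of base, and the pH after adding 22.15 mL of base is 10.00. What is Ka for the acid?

1.0 x 10^-10

22.15 mL is half of the equivalence volume, so this is the half-equivalence point where [HA] = [A^-].
At half-equivalence pH = pKa, so pKa = 10.00.
Ka = 10^(-10.00) = 1.0 x 10^-10.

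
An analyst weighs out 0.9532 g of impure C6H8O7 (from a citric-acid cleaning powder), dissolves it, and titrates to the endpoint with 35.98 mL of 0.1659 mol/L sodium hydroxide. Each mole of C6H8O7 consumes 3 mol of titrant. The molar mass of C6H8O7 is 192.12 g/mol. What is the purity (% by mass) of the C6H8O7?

40.1%

n(NaOH) = 0.1659 x 0.03598 = 0.005969 mol.
n(C6H8O7) = 0.005969 / 3 = 0.001990 mol.
mass of C6H8O7 = 0.001990 x 192.12 = 0.3823 g.
% purity = 0.3823 / 0.9532 x 100 = 40.1%.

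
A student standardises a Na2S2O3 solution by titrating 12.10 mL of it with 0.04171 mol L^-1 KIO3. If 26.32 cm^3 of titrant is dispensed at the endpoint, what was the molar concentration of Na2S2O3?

0.544 M

n(KIO3) = 0.04171 x 0.02632 = 0.001098 mol.
From the balanced equation, 1 mol KIO3 reacts with 6 mol Na2S2O3, so n(Na2S2O3) = 0.001098 x 6/1 = 0.006587 mol.
[Na2S2O3] = 0.006587 / 0.01210 L = 0.544 M.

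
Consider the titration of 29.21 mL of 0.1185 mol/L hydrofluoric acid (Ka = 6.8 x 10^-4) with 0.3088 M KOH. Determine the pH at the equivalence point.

8.05

n(HF) = 0.1185 x 0.02921 = 0.003461 mol; V(KOH) at equivalence = 0.003461/0.3088 = 0.01121 L.
At equivalence all the acid is converted to F-; total volume = 0.02921 + 0.01121 = 0.04042 L, so [F-] = 0.003461/0.04042 = 0.08564 M.
Kb = Kw/Ka = 1.0e-14 / 6.8 x 10^-4 = 1.47e-11.
[OH^-] = sqrt(Kb x [F-]) = sqrt(1.47e-11 x 0.08564) = 1.12e-6 M.
pOH = 5.95, so pH = 14.00 - 5.95 = 8.05.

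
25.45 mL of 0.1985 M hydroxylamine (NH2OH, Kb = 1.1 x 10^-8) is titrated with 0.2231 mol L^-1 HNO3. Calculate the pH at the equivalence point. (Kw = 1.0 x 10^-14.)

n(NH2OH) = 0.1985 x 0.02545 = 0.005052 mol; V(HNO3) at equivalence = 0.005052/0.2231 = 0.02264 L.
At equivalence the base is fully converted to NH3OH+; total volume = 0.04809 L, so [NH3OH+] = 0.005052/0.04809 = 0.1050 M.
Ka(NH3OH+) = Kw/Kb = 1.0e-14 / 1.1 x 10^-8 = 9.09e-7.
[H^+] = sqrt(Ka x [NH3OH+]) = sqrt(9.09e-7 x 0.1050) = 0.000309 M.
pH = -log(0.000309) = 3.51.

3.51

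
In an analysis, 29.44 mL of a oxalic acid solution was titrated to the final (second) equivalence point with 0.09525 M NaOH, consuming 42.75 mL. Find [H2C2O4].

n(NaOH) = 0.09525 x 0.04275 = 0.004072 mol.
At the final (second) equivalence point, 2 mol OH^- react per mol H2C2O4, so n(H2C2O4) = 0.004072 / 2 = 0.002036 mol.
[H2C2O4] = 0.002036 / 0.02944 L = 0.0692 M.

0.0692 M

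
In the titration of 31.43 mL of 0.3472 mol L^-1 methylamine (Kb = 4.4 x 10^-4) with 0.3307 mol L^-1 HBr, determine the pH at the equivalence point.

n(CH3NH2) = 0.3472 x 0.03143 = 0.01091 mol; V(HBr) at equivalence = 0.01091/0.3307 = 0.03300 L.
At equivalence the base is fully converted to CH3NH3+; total volume = 0.06443 L, so [CH3NH3+] = 0.01091/0.06443 = 0.1694 M.
Ka(CH3NH3+) = Kw/Kb = 1.0e-14 / 4.4 x 10^-4 = 2.27e-11.
[H^+] = sqrt(Ka x [CH3NH3+]) = sqrt(2.27e-11 x 0.1694) = 1.96e-6 M.
pH = -log(1.96e-6) = 5.71.

5.71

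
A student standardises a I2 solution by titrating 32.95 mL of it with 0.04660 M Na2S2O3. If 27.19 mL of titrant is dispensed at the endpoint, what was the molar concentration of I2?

n(Na2S2O3) = 0.04660 x 0.02719 = 0.001267 mol.
From the balanced equation, 2 mol Na2S2O3 reacts with 1 mol I2, so n(I2) = 0.001267 x 1/2 = 0.0006335 mol.
[I2] = 0.0006335 / 0.03295 L = 0.0192 M.

0.0192 M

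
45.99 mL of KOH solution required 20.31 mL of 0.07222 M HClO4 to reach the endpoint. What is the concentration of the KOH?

0.0319 M

n(HClO4) delivered = 0.07222 x 0.02031 = 0.001467 mol.
For a 1:1 reaction, n(KOH) = 0.001467 mol.
[KOH] = 0.001467 mol / 0.04599 L = 0.0319 M.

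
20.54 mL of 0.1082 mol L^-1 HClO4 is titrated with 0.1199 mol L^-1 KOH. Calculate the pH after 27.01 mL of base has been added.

12.33

n(acid) = 0.1082 x 0.02054 = 0.002222 mol; n(KOH) added = 0.1199 x 0.02701 = 0.003238 mol.
Base is in excess by 0.003238 - 0.002222 = 0.001016 mol in a total volume of 0.04755 L.
[OH^-] = 0.001016/0.04755 = 0.02137 M, so pOH = 1.67 and pH = 14.00 - 1.67 = 12.33.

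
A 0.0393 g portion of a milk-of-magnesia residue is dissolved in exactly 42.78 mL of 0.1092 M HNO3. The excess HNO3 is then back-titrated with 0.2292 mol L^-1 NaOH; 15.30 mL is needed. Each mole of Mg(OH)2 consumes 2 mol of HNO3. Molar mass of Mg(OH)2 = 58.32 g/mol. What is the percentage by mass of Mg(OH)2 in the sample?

86.4%

Total n(HNO3) added = 0.1092 x 0.04278 = 0.004672 mol.
n(NaOH) used = 0.2292 x 0.01530 = 0.003507 mol, which equals the excess n(HNO3).
So n(HNO3) consumed by the sample = 0.004672 - 0.003507 = 0.001165 mol.
n(Mg(OH)2) = 0.001165 / 2 = 0.0005824 mol.
mass Mg(OH)2 = 0.0005824 x 58.32 = 0.03397 g, so %Mg(OH)2 = 0.03397/0.0393 x 100 = 86.4%.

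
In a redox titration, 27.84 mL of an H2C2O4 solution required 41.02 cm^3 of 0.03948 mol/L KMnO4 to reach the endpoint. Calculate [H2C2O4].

0.145 M

n(KMnO4) = 0.03948 x 0.04102 = 0.001619 mol.
From the balanced equation, 2 mol KMnO4 reacts with 5 mol H2C2O4, so n(H2C2O4) = 0.001619 x 5/2 = 0.004049 mol.
[H2C2O4] = 0.004049 / 0.02784 L = 0.145 M.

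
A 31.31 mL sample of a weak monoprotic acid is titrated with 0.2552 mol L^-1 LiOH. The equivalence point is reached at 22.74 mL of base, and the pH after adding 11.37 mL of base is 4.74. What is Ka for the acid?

11.37 mL is half of the equivalence volume, so this is the half-equivalence point where [HA] = [A^-].
At half-equivalence pH = pKa, so pKa = 4.74.
Ka = 10^(-4.74) = 1.8 x 10^-5.

1.8 x 10^-5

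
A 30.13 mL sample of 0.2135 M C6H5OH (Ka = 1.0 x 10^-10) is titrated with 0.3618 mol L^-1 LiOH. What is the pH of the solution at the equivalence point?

n(C6H5OH) = 0.2135 x 0.03013 = 0.006433 mol; V(LiOH) at equivalence = 0.006433/0.3618 = 0.01778 L.
At equivalence all the acid is converted to C6H5O-; total volume = 0.03013 + 0.01778 = 0.04791 L, so [C6H5O-] = 0.006433/0.04791 = 0.1343 M.
Kb = Kw/Ka = 1.0e-14 / 1.0 x 10^-10 = 0.000100.
[OH^-] = sqrt(Kb x [C6H5O-]) = sqrt(0.000100 x 0.1343) = 0.00366 M.
pOH = 2.44, so pH = 14.00 - 2.44 = 11.56.

11.56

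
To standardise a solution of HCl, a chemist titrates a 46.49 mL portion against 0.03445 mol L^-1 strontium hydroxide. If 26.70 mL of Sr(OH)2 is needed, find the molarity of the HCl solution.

0.0396 M

n(Sr(OH)2) delivered = 0.03445 x 0.02670 = 0.0009198 mol.
The reaction is 2 HCl + 1 Sr(OH)2, so n(HCl) = 0.0009198 x 2/1 = 0.001840 mol.
[HCl] = 0.001840 mol / 0.04649 L = 0.0396 M.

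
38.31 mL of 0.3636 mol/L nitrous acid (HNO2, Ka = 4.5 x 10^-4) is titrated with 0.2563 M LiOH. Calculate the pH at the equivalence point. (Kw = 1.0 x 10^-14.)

8.26

n(HNO2) = 0.3636 x 0.03831 = 0.01393 mol; V(LiOH) at equivalence = 0.01393/0.2563 = 0.05435 L.
At equivalence all the acid is converted to NO2-; total volume = 0.03831 + 0.05435 = 0.09266 L, so [NO2-] = 0.01393/0.09266 = 0.1503 M.
Kb = Kw/Ka = 1.0e-14 / 4.5 x 10^-4 = 2.22e-11.
[OH^-] = sqrt(Kb x [NO2-]) = sqrt(2.22e-11 x 0.1503) = 1.83e-6 M.
pOH = 5.74, so pH = 14.00 - 5.74 = 8.26.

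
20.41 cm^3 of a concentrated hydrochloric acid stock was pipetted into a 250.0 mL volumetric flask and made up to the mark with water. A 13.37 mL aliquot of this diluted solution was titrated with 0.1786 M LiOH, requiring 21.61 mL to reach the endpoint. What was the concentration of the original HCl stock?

n(LiOH) = 0.1786 x 0.02161 = 0.003860 mol.
n(HCl) in the aliquot = 0.003860 mol.
[diluted HCl] = 0.003860 / 0.01337 = 0.2887 M.
Dilution factor = 250.0/20.41 = 12.25, so [stock] = 0.2887 x 12.25 = 3.54 M.

3.54 M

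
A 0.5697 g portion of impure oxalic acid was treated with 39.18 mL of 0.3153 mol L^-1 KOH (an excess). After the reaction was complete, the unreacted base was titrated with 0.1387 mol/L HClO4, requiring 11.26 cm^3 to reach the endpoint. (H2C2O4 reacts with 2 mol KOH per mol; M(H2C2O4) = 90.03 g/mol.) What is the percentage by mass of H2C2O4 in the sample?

85.3%

Total n(KOH) added = 0.3153 x 0.03918 = 0.01235 mol.
n(HClO4) used = 0.1387 x 0.01126 = 0.001562 mol, which equals the excess n(KOH).
So n(KOH) consumed by the sample = 0.01235 - 0.001562 = 0.01079 mol.
n(H2C2O4) = 0.01079 / 2 = 0.005396 mol.
mass H2C2O4 = 0.005396 x 90.03 = 0.4858 g, so %H2C2O4 = 0.4858/0.5697 x 100 = 85.3%.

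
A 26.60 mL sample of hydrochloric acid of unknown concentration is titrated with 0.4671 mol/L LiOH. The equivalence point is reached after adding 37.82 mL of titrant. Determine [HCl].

n(LiOH) delivered = 0.4671 x 0.03782 = 0.01767 mol.
For a 1:1 reaction, n(HCl) = 0.01767 mol.
[HCl] = 0.01767 mol / 0.02660 L = 0.664 M.

0.664 M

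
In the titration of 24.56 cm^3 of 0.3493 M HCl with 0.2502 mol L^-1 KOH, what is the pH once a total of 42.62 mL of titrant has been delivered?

n(acid) = 0.3493 x 0.02456 = 0.008579 mol; n(KOH) added = 0.2502 x 0.04262 = 0.01066 mol.
Base is in excess by 0.01066 - 0.008579 = 0.002085 mol in a total volume of 0.06718 L.
[OH^-] = 0.002085/0.06718 = 0.03103 M, so pOH = 1.51 and pH = 14.00 - 1.51 = 12.49.

12.49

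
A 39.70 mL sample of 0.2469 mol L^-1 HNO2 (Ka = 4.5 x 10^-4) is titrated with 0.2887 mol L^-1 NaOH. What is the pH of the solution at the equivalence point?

8.24

n(HNO2) = 0.2469 x 0.03970 = 0.009802 mol; V(NaOH) at equivalence = 0.009802/0.2887 = 0.03395 L.
At equivalence all the acid is converted to NO2-; total volume = 0.03970 + 0.03395 = 0.07365 L, so [NO2-] = 0.009802/0.07365 = 0.1331 M.
Kb = Kw/Ka = 1.0e-14 / 4.5 x 10^-4 = 2.22e-11.
[OH^-] = sqrt(Kb x [NO2-]) = sqrt(2.22e-11 x 0.1331) = 1.72e-6 M.
pOH = 5.76, so pH = 14.00 - 5.76 = 8.24.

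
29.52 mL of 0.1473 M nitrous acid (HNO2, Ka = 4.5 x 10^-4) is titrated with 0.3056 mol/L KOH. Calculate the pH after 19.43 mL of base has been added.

12.51

n(acid) = 0.1473 x 0.02952 = 0.004348 mol; n(KOH) added = 0.3056 x 0.01943 = 0.005938 mol.
Base is in excess by 0.005938 - 0.004348 = 0.001590 mol in a total volume of 0.04895 L.
[OH^-] = 0.001590/0.04895 = 0.03247 M, so pOH = 1.49 and pH = 14.00 - 1.49 = 12.51.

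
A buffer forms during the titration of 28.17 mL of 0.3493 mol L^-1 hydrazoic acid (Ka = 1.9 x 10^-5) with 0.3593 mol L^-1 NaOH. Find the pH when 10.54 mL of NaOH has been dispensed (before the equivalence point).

Initial n(HN3) = 0.3493 x 0.02817 = 0.009840 mol.
n(NaOH) added = 0.3593 x 0.01054 = 0.003787 mol, converting that many moles of HN3 to N3-.
Remaining n(HN3) = 0.006053 mol; n(N3-) = 0.003787 mol.
By Henderson-Hasselbalch, pH = pKa + log([A^-]/[HA]) = 4.72 + log(0.003787/0.006053) = 4.72 + (-0.20) = 4.52.

4.52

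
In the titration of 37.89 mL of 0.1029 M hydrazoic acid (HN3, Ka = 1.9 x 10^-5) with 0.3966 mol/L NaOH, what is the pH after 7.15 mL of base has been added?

Initial n(HN3) = 0.1029 x 0.03789 = 0.003899 mol.
n(NaOH) added = 0.3966 x 0.007150 = 0.002836 mol, converting that many moles of HN3 to N3-.
Remaining n(HN3) = 0.001063 mol; n(N3-) = 0.002836 mol.
By Henderson-Hasselbalch, pH = pKa + log([A^-]/[HA]) = 4.72 + log(0.002836/0.001063) = 4.72 + (+0.43) = 5.15.

5.15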